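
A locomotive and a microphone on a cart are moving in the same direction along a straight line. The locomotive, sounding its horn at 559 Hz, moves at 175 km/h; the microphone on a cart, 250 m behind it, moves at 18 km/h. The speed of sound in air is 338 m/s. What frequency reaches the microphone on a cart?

496 Hz

175 km/h = 48.61 m/s; 18 km/h = 5 m/s.
The microphone on a cart is behind, so the locomotive is moving away from it while the microphone on a cart is moving toward the locomotive.
Both move, so f' = f · (v + v_o)/(v + v_s).
f' = 559 × (338 + 5)/(338 + 48.61) = 559 × 343/386.61 ≈ 496 Hz.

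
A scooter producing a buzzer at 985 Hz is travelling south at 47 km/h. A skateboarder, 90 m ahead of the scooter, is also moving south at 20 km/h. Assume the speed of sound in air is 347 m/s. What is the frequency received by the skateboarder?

47 km/h = 13.06 m/s; 20 km/h = 5.556 m/s.
The skateboarder is ahead, so the scooter is moving toward it while the skateboarder is moving away from the scooter.
General Doppler shift: f' = f · (v − v_o)/(v − v_s).
f' = 985 × (347 − 5.556)/(347 − 13.06) = 985 × 341.44/333.94 ≈ 1007 Hz.

1007 Hz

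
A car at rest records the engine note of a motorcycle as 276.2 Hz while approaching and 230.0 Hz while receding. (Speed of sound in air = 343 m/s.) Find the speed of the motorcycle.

31 m/s

f₁/f₂ = (v + v_s)/(v − v_s), so v_s = v · (f₁ − f₂)/(f₁ + f₂).
v_s = 343 × (276.2 − 230.0)/(276.2 + 230.0) = 343 × 46.2/506.2 ≈ 31 m/s.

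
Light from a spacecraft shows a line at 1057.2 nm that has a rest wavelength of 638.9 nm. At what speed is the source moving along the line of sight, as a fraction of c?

λ'/λ₀ = 1.6547 > 1 (redshift), so the source is receding.
λ'/λ₀ = √((1 + β)/(1 − β)) for a receding source ⇒ β = (r² − 1)/(r² + 1) with r = λ'/λ₀.
β = (2.7381 − 1)/(2.7381 + 1) ≈ 0.465.

0.465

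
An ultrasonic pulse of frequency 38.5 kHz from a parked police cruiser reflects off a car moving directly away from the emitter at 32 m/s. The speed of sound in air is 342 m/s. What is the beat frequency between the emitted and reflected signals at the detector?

The car first receives the wave as a moving observer: f₁ = f₀ · (v − u)/v = 38.5 × (342 − 32)/342 ≈ 34.90 kHz.
On reflection it acts as a source moving away from the stationary detector: f₂ = f₁ · v/(v + u) = 34.90 × 342/374 ≈ 31.91 kHz.
Equivalently f₂ = f₀ · (v − u)/(v + u).
Beat frequency (with f₀ = 38500 Hz): |f₂ − f₀| = 2u·f₀/(v + u) = 2 × 32 × 38500/374 ≈ 6588 Hz.

6588 Hz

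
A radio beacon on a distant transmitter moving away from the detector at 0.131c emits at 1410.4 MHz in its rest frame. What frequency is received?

Relativistic Doppler for frequency: f' = f₀ · √((1 − β)/(1 + β)).
f' = 1410.4 × √(0.8690/1.1310) = 1410.4 × 0.87655 ≈ 1236.3 MHz.

1236.3 MHz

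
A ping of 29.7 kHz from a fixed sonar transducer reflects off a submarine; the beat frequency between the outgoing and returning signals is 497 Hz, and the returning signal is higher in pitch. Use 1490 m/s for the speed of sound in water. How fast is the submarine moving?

Double Doppler shift off a moving reflector: f₂ = f₀ · (v + u)/(v − u) (u > 0 toward emitter).
Returning signal is higher, so f₂ = f₀ + Δf = 29700 + 497 = 30197 Hz.
Rearranging, u = v · (f₂ − f₀)/(f₂ + f₀) = 1490 × 497/59897 ≈ 12.4 m/s.
So the submarine is moving at 12.4 m/s toward the emitter.

12.4 m/s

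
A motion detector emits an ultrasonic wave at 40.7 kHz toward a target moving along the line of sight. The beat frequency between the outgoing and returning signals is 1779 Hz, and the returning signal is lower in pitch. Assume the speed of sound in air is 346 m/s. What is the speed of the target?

Double Doppler shift off a moving reflector: f₂ = f₀ · (v + u)/(v − u) (u > 0 toward emitter).
Returning signal is lower, so f₂ = f₀ − Δf = 40700 − 1779 = 38921 Hz.
Rearranging, u = v · (f₂ − f₀)/(f₂ + f₀) = 346 × -1779/79621 ≈ -7.7 m/s.
So the target is moving at 7.7 m/s away from the emitter.

7.7 m/s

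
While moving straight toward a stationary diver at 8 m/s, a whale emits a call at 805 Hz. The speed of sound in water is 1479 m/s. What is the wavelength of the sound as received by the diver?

With the source moving toward a stationary observer, f' = f · v/(v − v_s).
f' = 805 × 1479/(1479 − 8) ≈ 809 Hz.
λ' = v/f' = 1479/809.378 ≈ 1.83 m.

1.83 m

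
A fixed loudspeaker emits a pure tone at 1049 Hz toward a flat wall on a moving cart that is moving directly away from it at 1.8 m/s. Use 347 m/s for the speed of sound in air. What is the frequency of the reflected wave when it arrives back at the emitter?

The flat wall on a moving cart first receives the wave as a moving observer: f₁ = f₀ · (v − u)/v = 1049 × (347 − 1.8)/347 ≈ 1044 Hz.
The reflection then acts as a moving source: f₂ = f₁ · v/(v + u) ≈ 1038 Hz.
Equivalently f₂ = f₀ · (v − u)/(v + u).

1038 Hz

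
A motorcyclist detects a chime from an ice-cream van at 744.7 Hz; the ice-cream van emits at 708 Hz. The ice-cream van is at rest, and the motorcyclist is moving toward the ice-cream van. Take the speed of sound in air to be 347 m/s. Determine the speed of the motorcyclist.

f' = f · (v + v_o)/v ⇒ v_o = v · |f'/f − 1|.
v_o = 347 × |744.7/708 − 1| = 347 × 0.05184 ≈ 18.0 m/s.

18.0 m/s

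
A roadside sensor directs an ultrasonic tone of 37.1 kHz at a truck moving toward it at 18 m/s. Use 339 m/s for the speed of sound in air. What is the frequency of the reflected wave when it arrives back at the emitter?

At the truck (a moving observer), f₁ = f₀ · (v + u)/v = 37.1 × 357/339 ≈ 39.1 kHz.
On reflection it acts as a source moving toward the stationary detector: f₂ = f₁ · v/(v − u) = 39.1 × 339/321 ≈ 41.3 kHz.

41.3 kHz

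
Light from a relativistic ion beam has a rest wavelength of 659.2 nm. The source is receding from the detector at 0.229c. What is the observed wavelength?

Relativistic Doppler for wavelength: λ' = λ₀ · √((1 + β)/(1 − β)).
λ' = 659.2 × √(1.2290/0.7710) = 659.2 × 1.26255 ≈ 832.3 nm.

832.3 nm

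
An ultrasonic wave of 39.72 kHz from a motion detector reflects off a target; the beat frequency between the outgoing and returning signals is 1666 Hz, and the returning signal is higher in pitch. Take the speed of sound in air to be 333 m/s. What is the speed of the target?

Double Doppler shift off a moving reflector: f₂ = f₀ · (v + u)/(v − u) (u > 0 toward emitter).
Returning signal is higher, so f₂ = f₀ + Δf = 39720 + 1666 = 41386 Hz.
Rearranging, u = v · (f₂ − f₀)/(f₂ + f₀) = 333 × 1666/81106 ≈ 6.8 m/s.
So the target is moving at 6.8 m/s toward the emitter.

6.8 m/s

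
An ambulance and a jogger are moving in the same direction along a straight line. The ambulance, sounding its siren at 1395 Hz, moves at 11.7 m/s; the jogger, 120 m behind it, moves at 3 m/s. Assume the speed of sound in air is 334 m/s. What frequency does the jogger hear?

1360 Hz

The jogger is behind, so the ambulance is moving away from it while the jogger is moving toward the ambulance.
With source receding and observer approaching, f' = f · (v + v_o)/(v + v_s).
f' = 1395 × (334 + 3)/(334 + 11.7) = 1395 × 337/345.7 ≈ 1360 Hz.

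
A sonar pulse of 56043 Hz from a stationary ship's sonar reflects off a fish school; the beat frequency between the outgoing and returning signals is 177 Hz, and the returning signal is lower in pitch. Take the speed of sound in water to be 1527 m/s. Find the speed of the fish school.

2.42 m/s

Double Doppler shift off a moving reflector: f₂ = f₀ · (v + u)/(v − u) (u > 0 toward emitter).
Returning signal is lower, so f₂ = f₀ − Δf = 56043 − 177 = 55866 Hz.
Rearranging, u = v · (f₂ − f₀)/(f₂ + f₀) = 1527 × -177/111909 ≈ -2.42 m/s.
So the fish school is moving at 2.42 m/s away from the emitter.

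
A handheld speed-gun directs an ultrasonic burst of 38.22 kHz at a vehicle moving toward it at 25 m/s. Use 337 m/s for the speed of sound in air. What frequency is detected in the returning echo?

At the vehicle (a moving observer), f₁ = f₀ · (v + u)/v = 38.22 × 362/337 ≈ 41.1 kHz.
The reflection then acts as a moving source: f₂ = f₁ · v/(v − u) ≈ 44.3 kHz.

44.3 kHz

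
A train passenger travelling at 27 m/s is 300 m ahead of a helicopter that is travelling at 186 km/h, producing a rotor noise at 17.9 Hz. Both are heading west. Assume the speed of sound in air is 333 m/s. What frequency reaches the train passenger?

186 km/h = 51.67 m/s.
The train passenger is ahead, so the helicopter is moving toward it while the train passenger is moving away from the helicopter.
With source approaching and observer receding, f' = f · (v − v_o)/(v − v_s).
f' = 17.9 × (333 − 27)/(333 − 51.67) = 17.9 × 306/281.33 ≈ 19.5 Hz.

19.5 Hz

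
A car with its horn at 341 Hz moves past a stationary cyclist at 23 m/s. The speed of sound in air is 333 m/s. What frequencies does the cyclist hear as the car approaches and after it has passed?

366 Hz approaching; 319 Hz receding

Approaching: f₁ = f · v/(v − v_s) = 341 × 333/310 ≈ 366 Hz.
Receding: f₂ = f · v/(v + v_s) = 341 × 333/356 ≈ 319 Hz.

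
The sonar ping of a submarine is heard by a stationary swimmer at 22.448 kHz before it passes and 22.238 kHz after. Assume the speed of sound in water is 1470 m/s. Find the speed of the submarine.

f₁/f₂ = (v + v_s)/(v − v_s), so v_s = v · (f₁ − f₂)/(f₁ + f₂).
v_s = 1470 × (22.448 − 22.238)/(22.448 + 22.238) = 1470 × 0.210/44.686 ≈ 6.9 m/s.

6.9 m/s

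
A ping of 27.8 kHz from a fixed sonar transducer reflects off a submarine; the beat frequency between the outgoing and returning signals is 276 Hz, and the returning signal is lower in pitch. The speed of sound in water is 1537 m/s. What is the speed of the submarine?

Double Doppler shift off a moving reflector: f₂ = f₀ · (v + u)/(v − u) (u > 0 toward emitter).
Returning signal is lower, so f₂ = f₀ − Δf = 27800 − 276 = 27524 Hz.
Rearranging, u = v · (f₂ − f₀)/(f₂ + f₀) = 1537 × -276/55324 ≈ -7.7 m/s.
So the submarine is moving at 7.7 m/s away from the emitter.

7.7 m/s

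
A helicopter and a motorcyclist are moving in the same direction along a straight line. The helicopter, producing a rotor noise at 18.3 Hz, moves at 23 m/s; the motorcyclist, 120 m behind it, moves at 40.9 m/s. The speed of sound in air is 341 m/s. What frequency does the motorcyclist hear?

The motorcyclist is behind, so the helicopter is moving away from it while the motorcyclist is moving toward the helicopter.
With source receding and observer approaching, f' = f · (v + v_o)/(v + v_s).
f' = 18.3 × (341 + 40.9)/(341 + 23) = 18.3 × 381.9/364 ≈ 19.2 Hz.

19.2 Hz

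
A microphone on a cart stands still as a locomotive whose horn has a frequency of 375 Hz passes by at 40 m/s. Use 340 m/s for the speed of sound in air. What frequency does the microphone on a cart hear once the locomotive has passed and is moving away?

336 Hz

Receding: f₂ = f · v/(v + v_s) = 375 × 340/380 ≈ 336 Hz.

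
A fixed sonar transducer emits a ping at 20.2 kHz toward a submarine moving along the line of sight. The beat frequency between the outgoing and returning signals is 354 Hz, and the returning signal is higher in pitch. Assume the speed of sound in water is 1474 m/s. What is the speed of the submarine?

Double Doppler shift off a moving reflector: f₂ = f₀ · (v + u)/(v − u) (u > 0 toward emitter).
Returning signal is higher, so f₂ = f₀ + Δf = 20200 + 354 = 20554 Hz.
Rearranging, u = v · (f₂ − f₀)/(f₂ + f₀) = 1474 × 354/40754 ≈ 12.8 m/s.
So the submarine is moving at 12.8 m/s toward the emitter.

12.8 m/s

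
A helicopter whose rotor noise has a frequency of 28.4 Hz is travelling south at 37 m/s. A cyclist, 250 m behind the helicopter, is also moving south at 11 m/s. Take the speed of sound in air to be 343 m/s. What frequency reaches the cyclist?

The cyclist is behind, so the helicopter is moving away from it while the cyclist is moving toward the helicopter.
General Doppler shift: f' = f · (v + v_o)/(v + v_s).
f' = 28.4 × (343 + 11)/(343 + 37) = 28.4 × 354/380 ≈ 26.5 Hz.

26.5 Hz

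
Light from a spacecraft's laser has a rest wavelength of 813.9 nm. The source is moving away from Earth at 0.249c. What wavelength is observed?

1049.6 nm

Relativistic Doppler for wavelength: λ' = λ₀ · √((1 + β)/(1 − β)).
λ' = 813.9 × √(1.2490/0.7510) = 813.9 × 1.28962 ≈ 1049.6 nm.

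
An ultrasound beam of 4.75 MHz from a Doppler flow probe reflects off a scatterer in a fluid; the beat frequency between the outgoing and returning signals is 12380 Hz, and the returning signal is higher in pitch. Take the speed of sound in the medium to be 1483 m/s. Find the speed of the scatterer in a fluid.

1.93 m/s

Double Doppler shift off a moving reflector: f₂ = f₀ · (v + u)/(v − u) (u > 0 toward emitter).
Returning signal is higher, so f₂ = f₀ + Δf = 4750000 + 12380 = 4762380 Hz.
Rearranging, u = v · (f₂ − f₀)/(f₂ + f₀) = 1483 × 12380/9512380 ≈ 1.93 m/s.
So the scatterer in a fluid is moving at 1.93 m/s toward the emitter.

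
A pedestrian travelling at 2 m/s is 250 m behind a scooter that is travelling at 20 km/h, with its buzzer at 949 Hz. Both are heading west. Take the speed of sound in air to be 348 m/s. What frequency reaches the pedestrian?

20 km/h = 5.556 m/s.
The pedestrian is behind, so the scooter is moving away from it while the pedestrian is moving toward the scooter.
Both move, so f' = f · (v + v_o)/(v + v_s).
f' = 949 × (348 + 2)/(348 + 5.556) = 949 × 350/353.56 ≈ 939 Hz.

939 Hz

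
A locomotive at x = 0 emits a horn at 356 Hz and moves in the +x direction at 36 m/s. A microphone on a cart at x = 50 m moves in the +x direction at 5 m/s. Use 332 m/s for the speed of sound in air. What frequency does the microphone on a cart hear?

393 Hz

The observer lies on the +x side, so the source is heading toward the observer and the observer is heading away from the source.
Both move, so f' = f · (v − v_o)/(v − v_s).
f' = 356 × (332 − 5)/(332 − 36) = 356 × 327/296 ≈ 393 Hz.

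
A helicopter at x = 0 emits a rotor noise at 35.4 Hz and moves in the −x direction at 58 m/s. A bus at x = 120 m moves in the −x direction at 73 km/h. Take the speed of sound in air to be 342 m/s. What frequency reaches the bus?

32.1 Hz

73 km/h = 20.28 m/s.
The observer lies on the +x side, so the source is heading away from the observer and the observer is heading toward the source.
With source receding and observer approaching, f' = f · (v + v_o)/(v + v_s).
f' = 35.4 × (342 + 20.28)/(342 + 58) = 35.4 × 362.28/400 ≈ 32.1 Hz.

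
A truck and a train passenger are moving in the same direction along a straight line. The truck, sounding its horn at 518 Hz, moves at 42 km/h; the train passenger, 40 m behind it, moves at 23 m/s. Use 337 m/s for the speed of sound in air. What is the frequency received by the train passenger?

42 km/h = 11.67 m/s.
The train passenger is behind, so the truck is moving away from it while the train passenger is moving toward the truck.
With source receding and observer approaching, f' = f · (v + v_o)/(v + v_s).
f' = 518 × (337 + 23)/(337 + 11.67) = 518 × 360/348.67 ≈ 535 Hz.

535 Hz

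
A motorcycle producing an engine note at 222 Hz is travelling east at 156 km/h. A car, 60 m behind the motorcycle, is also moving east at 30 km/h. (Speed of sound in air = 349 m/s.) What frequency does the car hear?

156 km/h = 43.33 m/s; 30 km/h = 8.333 m/s.
The car is behind, so the motorcycle is moving away from it while the car is moving toward the motorcycle.
Both move, so f' = f · (v + v_o)/(v + v_s).
f' = 222 × (349 + 8.333)/(349 + 43.33) = 222 × 357.33/392.33 ≈ 202 Hz.

202 Hz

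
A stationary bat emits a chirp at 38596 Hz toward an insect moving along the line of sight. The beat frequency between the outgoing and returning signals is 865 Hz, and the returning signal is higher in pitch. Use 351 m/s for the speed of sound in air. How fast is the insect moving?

Double Doppler shift off a moving reflector: f₂ = f₀ · (v + u)/(v − u) (u > 0 toward emitter).
Returning signal is higher, so f₂ = f₀ + Δf = 38596 + 865 = 39461 Hz.
Rearranging, u = v · (f₂ − f₀)/(f₂ + f₀) = 351 × 865/78057 ≈ 3.9 m/s.
So the insect is moving at 3.9 m/s toward the emitter.

3.9 m/s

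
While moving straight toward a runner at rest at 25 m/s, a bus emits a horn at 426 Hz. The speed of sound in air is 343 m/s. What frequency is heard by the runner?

459 Hz

With the source moving toward a stationary observer, f' = f · v/(v − v_s).
f' = 426 × 343/(343 − 25) = 426 × 343/318 ≈ 459 Hz.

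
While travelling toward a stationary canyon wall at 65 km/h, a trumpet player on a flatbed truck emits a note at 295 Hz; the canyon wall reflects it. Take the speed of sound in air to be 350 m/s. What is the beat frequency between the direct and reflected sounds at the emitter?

32.1 Hz

65 km/h = 18.06 m/s.
The canyon wall receives the sound from a moving source: f₁ = f₀ · v/(v − v_e) = 295 × 350/331.94 ≈ 311.0 Hz.
On the return leg the trumpet player on a flatbed truck is a moving observer: f₂ = f₁ · (v + v_e)/v = 311.0 × 368.06/350 ≈ 327.1 Hz.
Equivalently f₂ = f₀ · (v + v_e)/(v − v_e).
Beat against the emitted tone: |f₂ − f₀| = 2v_e·f₀/(v − v_e) = 2 × 18.06 × 295/331.94 ≈ 32.1 Hz.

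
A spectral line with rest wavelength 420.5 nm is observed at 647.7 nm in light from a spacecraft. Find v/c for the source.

0.407

λ'/λ₀ = 1.5403 > 1 (redshift), so the source is receding.
λ'/λ₀ = √((1 + β)/(1 − β)) for a receding source ⇒ β = (r² − 1)/(r² + 1) with r = λ'/λ₀.
β = (2.3726 − 1)/(2.3726 + 1) ≈ 0.407.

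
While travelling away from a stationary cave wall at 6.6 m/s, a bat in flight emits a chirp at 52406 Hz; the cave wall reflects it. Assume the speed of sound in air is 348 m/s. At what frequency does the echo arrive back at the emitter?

The cave wall receives the sound from a moving source: f₁ = f₀ · v/(v + v_e) = 52406 × 348/354.6 ≈ 51431 Hz.
On the return leg the bat in flight is a moving observer: f₂ = f₁ · (v − v_e)/v = 51431 × 341.4/348 ≈ 50455 Hz.

50455 Hz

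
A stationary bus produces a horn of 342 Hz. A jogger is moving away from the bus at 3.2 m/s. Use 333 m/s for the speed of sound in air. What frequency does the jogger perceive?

339 Hz

Only the observer moves, away from the source, so f' = f · (v − v_o)/v.
f' = 342 × (333 − 3.2)/333 = 342 × 329.8/333 ≈ 339 Hz.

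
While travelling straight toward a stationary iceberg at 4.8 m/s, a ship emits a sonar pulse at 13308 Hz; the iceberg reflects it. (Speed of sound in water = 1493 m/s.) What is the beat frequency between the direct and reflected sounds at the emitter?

The iceberg receives the sound from a moving source: f₁ = f₀ · v/(v − v_e) = 13308 × 1493/1488.2 ≈ 13350.9 Hz.
On the return leg the ship is a moving observer: f₂ = f₁ · (v + v_e)/v = 13350.9 × 1497.8/1493 ≈ 13393.8 Hz.
Equivalently f₂ = f₀ · (v + v_e)/(v − v_e).
Beat against the emitted tone: |f₂ − f₀| = 2v_e·f₀/(v − v_e) = 2 × 4.8 × 13308/1488.2 ≈ 86 Hz.

86 Hz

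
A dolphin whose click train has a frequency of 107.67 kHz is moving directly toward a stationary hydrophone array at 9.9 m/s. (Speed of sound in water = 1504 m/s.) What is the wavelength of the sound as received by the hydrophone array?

Moving source, stationary observer: f' = f · v/(v − v_s) since the source is approaching.
f' = 107.67 × 1504/(1504 − 9.9) ≈ 108.4 kHz.
λ' = v/f' = 1504/108383 ≈ 1.4 cm.

1.4 cm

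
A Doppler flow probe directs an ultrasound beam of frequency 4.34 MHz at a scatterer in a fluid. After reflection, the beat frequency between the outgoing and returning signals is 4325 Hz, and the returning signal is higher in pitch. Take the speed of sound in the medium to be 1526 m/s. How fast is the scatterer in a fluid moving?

0.76 m/s

Double Doppler shift off a moving reflector: f₂ = f₀ · (v + u)/(v − u) (u > 0 toward emitter).
Returning signal is higher, so f₂ = f₀ + Δf = 4340000 + 4325 = 4344325 Hz.
Rearranging, u = v · (f₂ − f₀)/(f₂ + f₀) = 1526 × 4325/8684325 ≈ 0.76 m/s.
So the scatterer in a fluid is moving at 0.76 m/s toward the emitter.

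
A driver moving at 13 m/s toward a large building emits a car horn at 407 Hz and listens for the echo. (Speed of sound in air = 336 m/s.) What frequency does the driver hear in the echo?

440 Hz

The large building receives the sound from a moving source: f₁ = f₀ · v/(v − v_e) = 407 × 336/323 ≈ 423 Hz.
On the return leg the driver is a moving observer: f₂ = f₁ · (v + v_e)/v = 423 × 349/336 ≈ 440 Hz.
Equivalently f₂ = f₀ · (v + v_e)/(v − v_e).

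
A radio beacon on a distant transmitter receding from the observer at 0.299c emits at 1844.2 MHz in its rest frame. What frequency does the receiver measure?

1354.8 MHz

Relativistic Doppler for frequency: f' = f₀ · √((1 − β)/(1 + β)).
f' = 1844.2 × √(0.7010/1.2990) = 1844.2 × 0.73461 ≈ 1354.8 MHz.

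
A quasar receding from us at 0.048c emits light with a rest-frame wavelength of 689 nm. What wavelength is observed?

Relativistic Doppler for wavelength: λ' = λ₀ · √((1 + β)/(1 − β)).
λ' = 689 × √(1.0480/0.9520) = 689 × 1.04921 ≈ 722.9 nm.

722.9 nm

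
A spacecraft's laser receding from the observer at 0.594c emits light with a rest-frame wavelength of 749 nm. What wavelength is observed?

1484.1 nm

Relativistic Doppler for wavelength: λ' = λ₀ · √((1 + β)/(1 − β)).
λ' = 749 × √(1.5940/0.4060) = 749 × 1.98144 ≈ 1484.1 nm.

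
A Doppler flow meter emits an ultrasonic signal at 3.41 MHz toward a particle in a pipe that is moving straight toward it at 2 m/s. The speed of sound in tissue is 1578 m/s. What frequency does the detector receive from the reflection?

3.419 MHz

The particle in a pipe first receives the wave as a moving observer: f₁ = f₀ · (v + u)/v = 3.41 × (1578 + 2)/1578 ≈ 3.414 MHz.
The reflection then acts as a moving source: f₂ = f₁ · v/(v − u) ≈ 3.419 MHz.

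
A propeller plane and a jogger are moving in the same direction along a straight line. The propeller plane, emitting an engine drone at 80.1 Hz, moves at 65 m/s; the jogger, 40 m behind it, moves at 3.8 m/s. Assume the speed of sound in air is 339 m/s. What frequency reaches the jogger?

68 Hz

The jogger is behind, so the propeller plane is moving away from it while the jogger is moving toward the propeller plane.
With source receding and observer approaching, f' = f · (v + v_o)/(v + v_s).
f' = 80.1 × (339 + 3.8)/(339 + 65) = 80.1 × 342.8/404 ≈ 68 Hz.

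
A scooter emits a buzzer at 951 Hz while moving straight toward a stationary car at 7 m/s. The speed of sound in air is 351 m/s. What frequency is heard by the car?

970 Hz

Only the source moves, toward the listener, so f' = f · v/(v − v_s).
f' = 951 × 351/(351 − 7) = 951 × 351/344 ≈ 970 Hz.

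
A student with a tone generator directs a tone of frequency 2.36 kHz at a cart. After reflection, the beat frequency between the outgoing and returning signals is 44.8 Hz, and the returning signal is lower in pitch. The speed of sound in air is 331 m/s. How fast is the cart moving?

3.2 m/s

Double Doppler shift off a moving reflector: f₂ = f₀ · (v + u)/(v − u) (u > 0 toward emitter).
Returning signal is lower, so f₂ = f₀ − Δf = 2360 − 44.8 = 2315.2 Hz.
Rearranging, u = v · (f₂ − f₀)/(f₂ + f₀) = 331 × -44.8/4675.2 ≈ -3.2 m/s.
So the cart is moving at 3.2 m/s away from the emitter.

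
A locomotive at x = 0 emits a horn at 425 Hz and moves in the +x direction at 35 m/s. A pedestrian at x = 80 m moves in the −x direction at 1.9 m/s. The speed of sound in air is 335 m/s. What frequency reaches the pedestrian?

477 Hz

The observer lies on the +x side, so the source is heading toward the observer and the observer is heading toward the source.
General Doppler shift: f' = f · (v + v_o)/(v − v_s).
f' = 425 × (335 + 1.9)/(335 − 35) = 425 × 336.9/300 ≈ 477 Hz.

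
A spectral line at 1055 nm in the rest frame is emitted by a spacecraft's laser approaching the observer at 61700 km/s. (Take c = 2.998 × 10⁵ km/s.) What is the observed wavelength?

β = v/c = 61700/299800 = 0.2058.
Relativistic Doppler for wavelength: λ' = λ₀ · √((1 − β)/(1 + β)).
λ' = 1055 × √(0.7942/1.2058) = 1055 × 0.81157 ≈ 856.2 nm.

856.2 nm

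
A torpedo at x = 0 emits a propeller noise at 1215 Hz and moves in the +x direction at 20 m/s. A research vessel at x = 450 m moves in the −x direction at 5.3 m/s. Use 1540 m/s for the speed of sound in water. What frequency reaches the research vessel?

The observer lies on the +x side, so the source is heading toward the observer and the observer is heading toward the source.
With source approaching and observer approaching, f' = f · (v + v_o)/(v − v_s).
f' = 1215 × (1540 + 5.3)/(1540 − 20) = 1215 × 1545.3/1520 ≈ 1235 Hz.

1235 Hz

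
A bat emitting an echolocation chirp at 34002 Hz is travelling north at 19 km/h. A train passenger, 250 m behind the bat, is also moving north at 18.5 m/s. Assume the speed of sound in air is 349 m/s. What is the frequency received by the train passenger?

35271 Hz

19 km/h = 5.278 m/s.
The train passenger is behind, so the bat is moving away from it while the train passenger is moving toward the bat.
Both move, so f' = f · (v + v_o)/(v + v_s).
f' = 34002 × (349 + 18.5)/(349 + 5.278) = 34002 × 367.5/354.28 ≈ 35271 Hz.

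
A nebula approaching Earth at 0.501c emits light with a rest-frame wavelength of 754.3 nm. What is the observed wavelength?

434.9 nm

Relativistic Doppler for wavelength: λ' = λ₀ · √((1 − β)/(1 + β)).
λ' = 754.3 × √(0.4990/1.5010) = 754.3 × 0.57658 ≈ 434.9 nm.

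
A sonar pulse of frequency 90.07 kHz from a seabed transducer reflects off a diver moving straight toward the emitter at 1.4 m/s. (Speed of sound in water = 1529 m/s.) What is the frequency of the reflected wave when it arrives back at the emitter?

The diver first receives the wave as a moving observer: f₁ = f₀ · (v + u)/v = 90.07 × (1529 + 1.4)/1529 ≈ 90.2 kHz.
On reflection it acts as a source moving toward the stationary detector: f₂ = f₁ · v/(v − u) = 90.2 × 1529/1527.6 ≈ 90.2 kHz.
Equivalently f₂ = f₀ · (v + u)/(v − u).

90.2 kHz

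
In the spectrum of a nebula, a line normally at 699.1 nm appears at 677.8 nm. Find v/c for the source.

0.031

λ'/λ₀ = 0.9695 < 1 (blueshift), so the source is approaching.
λ'/λ₀ = √((1 − β)/(1 + β)) for an approaching source ⇒ β = (1 − r²)/(1 + r²) with r = λ'/λ₀.
β = (1 − 0.9400)/(1 + 0.9400) ≈ 0.031.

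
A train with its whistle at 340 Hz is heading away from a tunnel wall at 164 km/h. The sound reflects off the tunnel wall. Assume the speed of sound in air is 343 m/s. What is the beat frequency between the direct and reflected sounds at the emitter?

80 Hz

164 km/h = 45.56 m/s.
The tunnel wall receives the sound from a moving source: f₁ = f₀ · v/(v + v_e) = 340 × 343/388.56 ≈ 300.1 Hz.
On the return leg the train is a moving observer: f₂ = f₁ · (v − v_e)/v = 300.1 × 297.44/343 ≈ 260.3 Hz.
Equivalently f₂ = f₀ · (v − v_e)/(v + v_e).
Beat against the emitted tone: |f₂ − f₀| = 2v_e·f₀/(v + v_e) = 2 × 45.56 × 340/388.56 ≈ 80 Hz.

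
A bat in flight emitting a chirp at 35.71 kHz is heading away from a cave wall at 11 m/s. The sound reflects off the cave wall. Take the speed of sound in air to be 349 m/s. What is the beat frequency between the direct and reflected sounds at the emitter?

The cave wall receives the sound from a moving source: f₁ = f₀ · v/(v + v_e) = 35.71 × 349/360 ≈ 34.62 kHz.
On the return leg the bat in flight is a moving observer: f₂ = f₁ · (v − v_e)/v = 34.62 × 338/349 ≈ 33.53 kHz.
Beat against the emitted tone (with f₀ = 35710 Hz): |f₂ − f₀| = 2v_e·f₀/(v + v_e) = 2 × 11 × 35710/360 ≈ 2182 Hz.

2182 Hz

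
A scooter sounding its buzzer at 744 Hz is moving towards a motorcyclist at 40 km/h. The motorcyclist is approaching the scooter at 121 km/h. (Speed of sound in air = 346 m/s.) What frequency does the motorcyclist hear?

843 Hz

40 km/h = 11.11 m/s; 121 km/h = 33.61 m/s.
General Doppler shift: f' = f · (v + v_o)/(v − v_s).
f' = 744 × (346 + 33.61)/(346 − 11.11) = 744 × 379.61/334.89 ≈ 843 Hz.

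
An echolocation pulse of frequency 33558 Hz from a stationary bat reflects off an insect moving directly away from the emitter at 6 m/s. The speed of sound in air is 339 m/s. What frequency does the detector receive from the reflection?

32391 Hz

At the insect (a moving observer), f₁ = f₀ · (v − u)/v = 33558 × 333/339 ≈ 32964 Hz.
The reflection then acts as a moving source: f₂ = f₁ · v/(v + u) ≈ 32391 Hz.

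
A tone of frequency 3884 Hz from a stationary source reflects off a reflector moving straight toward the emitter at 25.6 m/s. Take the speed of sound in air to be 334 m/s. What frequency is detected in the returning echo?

4529 Hz

The reflector first receives the wave as a moving observer: f₁ = f₀ · (v + u)/v = 3884 × (334 + 25.6)/334 ≈ 4182 Hz.
On reflection it acts as a source moving toward the stationary detector: f₂ = f₁ · v/(v − u) = 4182 × 334/308.4 ≈ 4529 Hz.
Equivalently f₂ = f₀ · (v + u)/(v − u).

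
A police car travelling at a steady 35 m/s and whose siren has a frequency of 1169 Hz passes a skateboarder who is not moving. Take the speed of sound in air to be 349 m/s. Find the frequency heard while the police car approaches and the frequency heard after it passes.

Approaching: f₁ = f · v/(v − v_s) = 1169 × 349/314 ≈ 1299 Hz.
Receding: f₂ = f · v/(v + v_s) = 1169 × 349/384 ≈ 1062 Hz.

1299 Hz approaching; 1062 Hz receding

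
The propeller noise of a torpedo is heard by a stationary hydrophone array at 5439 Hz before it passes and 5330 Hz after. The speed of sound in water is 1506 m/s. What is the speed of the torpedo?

f₁/f₂ = (v + v_s)/(v − v_s), so v_s = v · (f₁ − f₂)/(f₁ + f₂).
v_s = 1506 × (5439 − 5330)/(5439 + 5330) = 1506 × 109/10769 ≈ 15.2 m/s.

15.2 m/s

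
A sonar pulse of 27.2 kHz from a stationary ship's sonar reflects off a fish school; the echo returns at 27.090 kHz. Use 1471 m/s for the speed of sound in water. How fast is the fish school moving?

Double Doppler shift off a moving reflector: f₂ = f₀ · (v + u)/(v − u) (u > 0 toward emitter).
Rearranging, u = v · (f₂ − f₀)/(f₂ + f₀) = 1471 × -0.110/54.290 ≈ -2.98 m/s.
So the fish school is moving at 2.98 m/s away from the emitter.

2.98 m/s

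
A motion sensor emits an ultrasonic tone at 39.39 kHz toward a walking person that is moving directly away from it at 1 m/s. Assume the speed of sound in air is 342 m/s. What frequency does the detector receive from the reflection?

39.2 kHz

The walking person first receives the wave as a moving observer: f₁ = f₀ · (v − u)/v = 39.39 × (342 − 1)/342 ≈ 39.3 kHz.
The reflection then acts as a moving source: f₂ = f₁ · v/(v + u) ≈ 39.2 kHz.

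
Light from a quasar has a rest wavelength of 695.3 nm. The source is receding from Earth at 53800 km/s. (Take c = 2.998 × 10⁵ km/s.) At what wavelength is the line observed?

β = v/c = 53800/299800 = 0.1795.
Relativistic Doppler for wavelength: λ' = λ₀ · √((1 + β)/(1 − β)).
λ' = 695.3 × √(1.1795/0.8205) = 695.3 × 1.19892 ≈ 833.6 nm.

833.6 nm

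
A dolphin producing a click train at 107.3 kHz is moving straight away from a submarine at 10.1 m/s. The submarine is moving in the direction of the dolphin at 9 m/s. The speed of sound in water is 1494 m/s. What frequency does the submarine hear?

107.2 kHz

Both move, so f' = f · (v + v_o)/(v + v_s).
f' = 107.3 × (1494 + 9)/(1494 + 10.1) = 107.3 × 1503/1504.1 ≈ 107.2 kHz.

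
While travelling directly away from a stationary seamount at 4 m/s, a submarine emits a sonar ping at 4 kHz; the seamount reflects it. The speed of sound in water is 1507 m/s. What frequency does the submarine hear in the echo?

3.98 kHz

The seamount receives the sound from a moving source: f₁ = f₀ · v/(v + v_e) = 4 × 1507/1511 ≈ 3.99 kHz.
On the return leg the submarine is a moving observer: f₂ = f₁ · (v − v_e)/v = 3.99 × 1503/1507 ≈ 3.98 kHz.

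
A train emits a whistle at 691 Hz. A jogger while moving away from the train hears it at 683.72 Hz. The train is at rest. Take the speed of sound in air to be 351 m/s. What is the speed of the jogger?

f' = f · (v − v_o)/v ⇒ v_o = v · |f'/f − 1|.
v_o = 351 × |683.72/691 − 1| = 351 × 0.01054 ≈ 3.7 m/s.

3.7 m/s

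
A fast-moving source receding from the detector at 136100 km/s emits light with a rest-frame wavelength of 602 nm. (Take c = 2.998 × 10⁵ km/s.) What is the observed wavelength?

982.3 nm

β = v/c = 136100/299800 = 0.4540.
Relativistic Doppler for wavelength: λ' = λ₀ · √((1 + β)/(1 − β)).
λ' = 602 × √(1.4540/0.5460) = 602 × 1.63181 ≈ 982.3 nm.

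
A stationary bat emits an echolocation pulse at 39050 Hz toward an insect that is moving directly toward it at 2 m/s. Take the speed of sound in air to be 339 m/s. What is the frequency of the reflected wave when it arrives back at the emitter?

39514 Hz

The insect first receives the wave as a moving observer: f₁ = f₀ · (v + u)/v = 39050 × (339 + 2)/339 ≈ 39280 Hz.
On reflection it acts as a source moving toward the stationary detector: f₂ = f₁ · v/(v − u) = 39280 × 339/337 ≈ 39514 Hz.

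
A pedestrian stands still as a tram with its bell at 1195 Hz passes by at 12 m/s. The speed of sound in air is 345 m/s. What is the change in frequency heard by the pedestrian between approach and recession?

83.2 Hz

Approaching: f₁ = f · v/(v − v_s) = 1195 × 345/333 ≈ 1238.1 Hz.
Receding: f₂ = f · v/(v + v_s) = 1195 × 345/357 ≈ 1154.8 Hz.
Drop: f₁ − f₂ = 2f·v·v_s/(v² − v_s²) = 2 × 1195 × 345 × 12/(345² − 12²) ≈ 83.2 Hz.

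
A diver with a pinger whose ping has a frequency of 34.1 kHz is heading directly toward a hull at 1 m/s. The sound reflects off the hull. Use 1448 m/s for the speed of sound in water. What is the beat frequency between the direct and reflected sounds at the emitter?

The hull receives the sound from a moving source: f₁ = f₀ · v/(v − v_e) = 34.1 × 1448/1447 ≈ 34.1236 kHz.
On the return leg the diver with a pinger is a moving observer: f₂ = f₁ · (v + v_e)/v = 34.1236 × 1449/1448 ≈ 34.1471 kHz.
Equivalently f₂ = f₀ · (v + v_e)/(v − v_e).
Beat against the emitted tone (with f₀ = 34100 Hz): |f₂ − f₀| = 2v_e·f₀/(v − v_e) = 2 × 1 × 34100/1447 ≈ 47.1 Hz.

47.1 Hz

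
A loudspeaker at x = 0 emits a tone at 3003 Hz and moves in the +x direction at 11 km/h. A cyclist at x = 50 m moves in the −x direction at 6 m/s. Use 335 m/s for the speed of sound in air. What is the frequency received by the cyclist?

3085 Hz

11 km/h = 3.056 m/s.
The observer lies on the +x side, so the source is heading toward the observer and the observer is heading toward the source.
General Doppler shift: f' = f · (v + v_o)/(v − v_s).
f' = 3003 × (335 + 6)/(335 − 3.056) = 3003 × 341/331.94 ≈ 3085 Hz.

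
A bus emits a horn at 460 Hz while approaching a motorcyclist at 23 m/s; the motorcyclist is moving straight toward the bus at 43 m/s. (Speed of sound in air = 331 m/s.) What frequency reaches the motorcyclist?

Both move, so f' = f · (v + v_o)/(v − v_s).
f' = 460 × (331 + 43)/(331 − 23) = 460 × 374/308 ≈ 559 Hz.

559 Hz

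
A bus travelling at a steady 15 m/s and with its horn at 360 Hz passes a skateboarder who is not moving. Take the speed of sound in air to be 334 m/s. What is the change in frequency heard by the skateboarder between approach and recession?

32.4 Hz

Approaching: f₁ = f · v/(v − v_s) = 360 × 334/319 ≈ 376.9 Hz.
Receding: f₂ = f · v/(v + v_s) = 360 × 334/349 ≈ 344.5 Hz.
Drop: f₁ − f₂ = 2f·v·v_s/(v² − v_s²) = 2 × 360 × 334 × 15/(334² − 15²) ≈ 32.4 Hz.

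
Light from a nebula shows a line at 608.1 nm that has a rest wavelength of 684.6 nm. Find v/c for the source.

λ'/λ₀ = 0.8883 < 1 (blueshift), so the source is approaching.
λ'/λ₀ = √((1 − β)/(1 + β)) for an approaching source ⇒ β = (1 − r²)/(1 + r²) with r = λ'/λ₀.
β = (1 − 0.7890)/(1 + 0.7890) ≈ 0.118.

0.118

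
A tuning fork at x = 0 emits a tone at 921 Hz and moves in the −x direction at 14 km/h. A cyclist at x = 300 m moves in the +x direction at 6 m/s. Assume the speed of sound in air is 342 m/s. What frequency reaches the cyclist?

14 km/h = 3.889 m/s.
The observer lies on the +x side, so the source is heading away from the observer and the observer is heading away from the source.
General Doppler shift: f' = f · (v − v_o)/(v + v_s).
f' = 921 × (342 − 6)/(342 + 3.889) = 921 × 336/345.89 ≈ 895 Hz.

895 Hz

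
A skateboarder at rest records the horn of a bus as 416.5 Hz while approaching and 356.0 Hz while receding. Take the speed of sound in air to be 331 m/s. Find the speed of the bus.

f₁/f₂ = (v + v_s)/(v − v_s), so v_s = v · (f₁ − f₂)/(f₁ + f₂).
v_s = 331 × (416.5 − 356.0)/(416.5 + 356.0) = 331 × 60.5/772.5 ≈ 26 m/s.

26 m/s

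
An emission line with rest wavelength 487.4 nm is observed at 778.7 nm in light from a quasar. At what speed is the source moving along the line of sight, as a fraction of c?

0.437c

λ'/λ₀ = 1.5977 > 1 (redshift), so the source is receding.
λ'/λ₀ = √((1 + β)/(1 − β)) for a receding source ⇒ β = (r² − 1)/(r² + 1) with r = λ'/λ₀.
β = (2.5525 − 1)/(2.5525 + 1) ≈ 0.437.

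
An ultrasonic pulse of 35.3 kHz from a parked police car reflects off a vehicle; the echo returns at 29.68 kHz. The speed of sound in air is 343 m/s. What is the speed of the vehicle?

Double Doppler shift off a moving reflector: f₂ = f₀ · (v + u)/(v − u) (u > 0 toward emitter).
Rearranging, u = v · (f₂ − f₀)/(f₂ + f₀) = 343 × -5.62/64.98 ≈ -30 m/s.
So the vehicle is moving at 30 m/s away from the emitter.

30 m/s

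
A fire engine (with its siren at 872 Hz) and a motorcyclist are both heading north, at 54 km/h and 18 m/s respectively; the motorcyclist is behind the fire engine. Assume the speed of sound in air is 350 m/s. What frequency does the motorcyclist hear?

879 Hz

54 km/h = 15 m/s.
The motorcyclist is behind, so the fire engine is moving away from it while the motorcyclist is moving toward the fire engine.
Both move, so f' = f · (v + v_o)/(v + v_s).
f' = 872 × (350 + 18)/(350 + 15) = 872 × 368/365 ≈ 879 Hz.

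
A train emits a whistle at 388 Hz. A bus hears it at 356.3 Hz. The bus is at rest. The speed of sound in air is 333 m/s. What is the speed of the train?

f' < f, so the train is receding.
f' = f · v/(v + v_s) ⇒ v_s = v · |1 − f/f'|.
v_s = 333 × |1 − 388/356.3| = 333 × 0.08897 ≈ 30 m/s.

30 m/s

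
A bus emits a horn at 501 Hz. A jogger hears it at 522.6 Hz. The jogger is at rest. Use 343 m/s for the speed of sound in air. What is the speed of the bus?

f' > f, so the bus is approaching.
f' = f · v/(v − v_s) ⇒ v_s = v · |1 − f/f'|.
v_s = 343 × |1 − 501/522.6| = 343 × 0.04133 ≈ 14.2 m/s.

14.2 m/s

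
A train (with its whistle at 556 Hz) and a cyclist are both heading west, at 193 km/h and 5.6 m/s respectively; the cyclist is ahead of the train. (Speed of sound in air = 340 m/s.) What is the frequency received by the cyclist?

193 km/h = 53.61 m/s.
The cyclist is ahead, so the train is moving toward it while the cyclist is moving away from the train.
General Doppler shift: f' = f · (v − v_o)/(v − v_s).
f' = 556 × (340 − 5.6)/(340 − 53.61) = 556 × 334.4/286.39 ≈ 649 Hz.

649 Hz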